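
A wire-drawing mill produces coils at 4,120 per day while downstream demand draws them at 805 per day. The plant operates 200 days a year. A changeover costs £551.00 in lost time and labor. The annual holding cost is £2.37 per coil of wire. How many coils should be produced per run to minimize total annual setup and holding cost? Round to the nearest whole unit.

Q* ≈ 9,646 coils

Annual demand D = 805 × 200 = 161,000.
Production build-up factor (1 − d/p) = 1 − 805/4,120 = 0.8046.
Q* = √(2DS / (H(1 − d/p))) = √(2 × 161,000 × 551 / (2.37 × 0.8046)).
= √(177,422,000 / 1.9069) ≈ 9645.759.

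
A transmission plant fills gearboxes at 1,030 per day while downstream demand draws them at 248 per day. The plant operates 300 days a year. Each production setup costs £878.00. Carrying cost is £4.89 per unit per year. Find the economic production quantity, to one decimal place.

Q* ≈ 5,932.1 gearboxes

Annual demand D = 248 × 300 = 74,400.
Production build-up factor (1 − d/p) = 1 − 248/1,030 = 0.7592.
Q* = √(2DS / (H(1 − d/p))) = √(2 × 74,400 × 878 / (4.89 × 0.7592)).
= √(130,646,400 / 3.7126) ≈ 5932.115.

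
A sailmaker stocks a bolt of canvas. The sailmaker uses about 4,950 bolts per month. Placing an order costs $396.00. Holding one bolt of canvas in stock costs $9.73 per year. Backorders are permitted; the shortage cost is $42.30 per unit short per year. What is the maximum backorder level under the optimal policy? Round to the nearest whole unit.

Annual demand D = 4,950 × 12 = 59,400.
With planned backorders, Q* = √(2DS/H) · √((H+B)/B).
√(2DS/H) = √(2 × 59,400 × 396 / 9.73) = 2198.869.
√((H+B)/B) = √((9.73+42.3)/42.3) = 1.1091.
Q* ≈ 2438.687.
S* = Q* · H/(H+B) = 2438.687 × 9.73/52.03 ≈ 456.053.

S* ≈ 456 bolts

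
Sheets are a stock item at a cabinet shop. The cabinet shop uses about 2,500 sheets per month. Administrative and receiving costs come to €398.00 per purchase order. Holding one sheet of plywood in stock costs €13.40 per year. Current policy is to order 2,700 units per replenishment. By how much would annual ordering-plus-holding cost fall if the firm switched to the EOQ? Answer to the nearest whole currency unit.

Extra cost ≈ €4,624 per year

Annual demand D = 2,500 × 12 = 30,000.
EOQ = √(2DS/H) = √(2 × 30,000 × 398 / 13.4) ≈ 1334.95.
Cost at Q* = (D/Q*)S + (Q*/2)H = √(2DSH) ≈ €17,888.32.
Cost at Q = 2,700: (30,000/2,700)×398 + (2,700/2)×13.4 = €4,422.22 + €18,090.00 = €22,512.22.
Excess = €22,512.22 − €17,888.32 = €4,623.90.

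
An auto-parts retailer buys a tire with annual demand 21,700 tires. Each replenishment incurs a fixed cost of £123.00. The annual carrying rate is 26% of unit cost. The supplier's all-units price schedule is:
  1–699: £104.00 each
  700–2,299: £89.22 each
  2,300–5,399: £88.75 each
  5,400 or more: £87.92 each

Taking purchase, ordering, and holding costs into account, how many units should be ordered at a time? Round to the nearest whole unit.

Q* ≈ 700 tires

Holding cost per unit per year at price C is H = 0.26·C.
Evaluate total cost at each tier's feasible EOQ or, if the EOQ is below the tier, at the tier's minimum quantity.
EOQ at £104.00 = 444.3 (feasible in tier 1): TC = 21,700×£104.00 + (21,700/444.3)×123 + (444.3/2)×0.26×£104.00 = £2,268,814.36.
EOQ at £89.22 = 479.7 < 700, so use break Q=700: TC = 21,700×£89.22 + (21,700/700.0)×123 + (700.0/2)×0.26×£89.22 = £1,948,006.02.
EOQ at £88.75 = 481.0 < 2300, so use break Q=2300: TC = 21,700×£88.75 + (21,700/2300.0)×123 + (2300.0/2)×0.26×£88.75 = £1,953,571.73.
EOQ at £87.92 = 483.2 < 5400, so use break Q=5400: TC = 21,700×£87.92 + (21,700/5400.0)×123 + (5400.0/2)×0.26×£87.92 = £1,970,078.12.
Lowest total cost is £1,948,006.02 at Q = 700.0.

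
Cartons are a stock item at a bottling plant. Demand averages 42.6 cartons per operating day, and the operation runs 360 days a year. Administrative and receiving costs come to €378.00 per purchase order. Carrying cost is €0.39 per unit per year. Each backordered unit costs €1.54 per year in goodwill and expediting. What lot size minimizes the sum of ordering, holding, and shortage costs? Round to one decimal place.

Annual demand D = 42.6 × 360 = 15,336.
With planned backorders, Q* = √(2DS/H) · √((H+B)/B).
√(2DS/H) = √(2 × 15,336 × 378 / 0.39) = 5452.362.
√((H+B)/B) = √((0.39+1.54)/1.54) = 1.1195.
Q* ≈ 6103.837.

Q* ≈ 6,103.8 cartons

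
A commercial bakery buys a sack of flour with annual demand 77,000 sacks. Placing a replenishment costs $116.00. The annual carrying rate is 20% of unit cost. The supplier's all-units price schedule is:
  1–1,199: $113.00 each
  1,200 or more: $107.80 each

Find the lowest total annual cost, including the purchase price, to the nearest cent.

Holding cost per unit per year at price C is H = 0.20·C.
Candidates are each tier's EOQ (if it falls in that tier) and each price-break quantity.
EOQ at $113.00 = 889.1 (feasible in tier 1): TC = 77,000×$113.00 + (77,000/889.1)×116 + (889.1/2)×0.20×$113.00 = $8,721,092.94.
EOQ at $107.80 = 910.3 < 1200, so use break Q=1200: TC = 77,000×$107.80 + (77,000/1200.0)×116 + (1200.0/2)×0.20×$107.80 = $8,320,979.33.
Lowest total cost among the candidates is at Q = 1200.0.

TC* ≈ $8,320,979.33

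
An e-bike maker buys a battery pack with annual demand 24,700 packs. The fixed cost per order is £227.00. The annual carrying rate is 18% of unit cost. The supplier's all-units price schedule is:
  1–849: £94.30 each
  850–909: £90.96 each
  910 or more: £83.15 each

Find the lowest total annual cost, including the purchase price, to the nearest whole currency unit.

Holding cost per unit per year at price C is H = 0.18·C.
Candidates are each tier's EOQ (if it falls in that tier) and each price-break quantity.
EOQ at £94.30 = 812.8 (feasible in tier 1): TC = 24,700×£94.30 + (24,700/812.8)×227 + (812.8/2)×0.18×£94.30 = £2,343,006.49.
EOQ at £90.96 = 827.6 < 850, so use break Q=850: TC = 24,700×£90.96 + (24,700/850.0)×227 + (850.0/2)×0.18×£90.96 = £2,260,266.79.
EOQ at £83.15 = 865.6 < 910, so use break Q=910: TC = 24,700×£83.15 + (24,700/910.0)×227 + (910.0/2)×0.18×£83.15 = £2,066,776.41.
Lowest total cost among the candidates is at Q = 910.0.

TC* ≈ £2,066,776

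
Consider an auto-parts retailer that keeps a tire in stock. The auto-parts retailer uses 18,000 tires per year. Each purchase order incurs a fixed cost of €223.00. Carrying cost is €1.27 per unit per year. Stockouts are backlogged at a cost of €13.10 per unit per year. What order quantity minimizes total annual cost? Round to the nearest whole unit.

Q* ≈ 2,633 tires

With planned backorders, Q* = √(2DS/H) · √((H+B)/B).
√(2DS/H) = √(2 × 18,000 × 223 / 1.27) = 2514.212.
√((H+B)/B) = √((1.27+13.1)/13.1) = 1.0474.
Q* ≈ 2633.265.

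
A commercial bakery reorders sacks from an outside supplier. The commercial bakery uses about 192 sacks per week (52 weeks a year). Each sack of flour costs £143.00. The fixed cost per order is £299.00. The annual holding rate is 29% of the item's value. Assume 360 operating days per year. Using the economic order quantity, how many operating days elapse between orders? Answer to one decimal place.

T ≈ 13.7 days

Annual demand D = 192 × 52 = 9,984.
Holding cost H = 0.29 × £143.00 = £41.4700 per unit per year.
The optimal lot size = √(2DS/H) = √(2 × 9,984 × 299 / 41.47) ≈ 379.43.
Cycle time = Q*/D × 360 = 379.43 / 9,984 × 360 ≈ 13.682 days.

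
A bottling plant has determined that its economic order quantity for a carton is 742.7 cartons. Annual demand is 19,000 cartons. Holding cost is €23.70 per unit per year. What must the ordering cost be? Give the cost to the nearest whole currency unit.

S ≈ €344

Squaring Q* = √(2DS/H) gives Q*² = 2DS/H.
From Q* = √(2DS/H): S = Q*²H / (2D) = 742.7² × 23.7 / (2 × 19,000) = 344.0263.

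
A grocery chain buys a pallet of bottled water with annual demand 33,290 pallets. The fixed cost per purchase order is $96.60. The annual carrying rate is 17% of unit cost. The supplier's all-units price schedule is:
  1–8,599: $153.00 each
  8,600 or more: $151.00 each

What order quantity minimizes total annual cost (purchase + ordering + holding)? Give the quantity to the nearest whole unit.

Holding cost per unit per year at price C is H = 0.17·C.
Evaluate total cost at each tier's feasible EOQ or, if the EOQ is below the tier, at the tier's minimum quantity.
EOQ at $153.00 = 497.3 (feasible in tier 1): TC = 33,290×$153.00 + (33,290/497.3)×96.6 + (497.3/2)×0.17×$153.00 = $5,106,303.93.
EOQ at $151.00 = 500.6 < 8600, so use break Q=8600: TC = 33,290×$151.00 + (33,290/8600.0)×96.6 + (8600.0/2)×0.17×$151.00 = $5,137,544.93.
Lowest total cost is $5,106,303.93 at Q = 497.3.

Q* ≈ 497 pallets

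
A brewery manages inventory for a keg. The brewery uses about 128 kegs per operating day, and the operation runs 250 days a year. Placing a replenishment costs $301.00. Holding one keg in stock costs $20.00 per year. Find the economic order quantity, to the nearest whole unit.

Q* ≈ 981 kegs

Annual demand D = 128 × 250 = 32,000.
EOQ = √(2DS / H) = √(2 × 32,000 × 301 / 20).
= √(19,264,000 / 20) = √963,200 ≈ 981.428.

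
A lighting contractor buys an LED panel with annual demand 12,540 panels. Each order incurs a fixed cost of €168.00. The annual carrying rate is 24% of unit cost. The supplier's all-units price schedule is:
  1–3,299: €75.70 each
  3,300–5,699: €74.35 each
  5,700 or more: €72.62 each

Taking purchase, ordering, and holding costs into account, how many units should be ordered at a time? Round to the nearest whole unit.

Holding cost per unit per year at price C is H = 0.24·C.
Evaluate total cost at each tier's feasible EOQ or, if the EOQ is below the tier, at the tier's minimum quantity.
EOQ at €75.70 = 481.6 (feasible in tier 1): TC = 12,540×€75.70 + (12,540/481.6)×168 + (481.6/2)×0.24×€75.70 = €958,027.27.
EOQ at €74.35 = 485.9 < 3300, so use break Q=3300: TC = 12,540×€74.35 + (12,540/3300.0)×168 + (3300.0/2)×0.24×€74.35 = €962,430.00.
EOQ at €72.62 = 491.7 < 5700, so use break Q=5700: TC = 12,540×€72.62 + (12,540/5700.0)×168 + (5700.0/2)×0.24×€72.62 = €960,696.48.
Lowest total cost is €958,027.27 at Q = 481.6.

Q* ≈ 482 panels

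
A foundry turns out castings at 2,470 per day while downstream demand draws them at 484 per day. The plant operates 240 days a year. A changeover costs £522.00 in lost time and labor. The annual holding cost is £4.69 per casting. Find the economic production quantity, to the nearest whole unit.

Q* ≈ 5,671 castings

Annual demand D = 484 × 240 = 116,160.
Production build-up factor (1 − d/p) = 1 − 484/2,470 = 0.8040.
Q* = √(2DS / (H(1 − d/p))) = √(2 × 116,160 × 522 / (4.69 × 0.8040)).
= √(121,271,040 / 3.771) ≈ 5670.887.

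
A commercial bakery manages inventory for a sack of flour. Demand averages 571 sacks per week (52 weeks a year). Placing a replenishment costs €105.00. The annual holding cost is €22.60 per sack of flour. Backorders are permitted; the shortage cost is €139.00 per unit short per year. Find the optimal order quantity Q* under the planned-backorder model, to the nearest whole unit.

Q* ≈ 566 sacks

Annual demand D = 571 × 52 = 29,692.
With planned backorders, Q* = √(2DS/H) · √((H+B)/B).
√(2DS/H) = √(2 × 29,692 × 105 / 22.6) = 525.261.
√((H+B)/B) = √((22.6+139)/139) = 1.0782.
Q* ≈ 566.355.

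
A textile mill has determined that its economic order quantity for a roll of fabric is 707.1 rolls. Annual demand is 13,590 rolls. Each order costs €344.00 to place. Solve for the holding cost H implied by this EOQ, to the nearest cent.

The basic EOQ model gives Q* = √(2DS/H); rearrange for the unknown.
From Q* = √(2DS/H): H = 2DS / Q*² = 2 × 13,590 × 344 / 707.1² = 18.7002.

H ≈ €18.70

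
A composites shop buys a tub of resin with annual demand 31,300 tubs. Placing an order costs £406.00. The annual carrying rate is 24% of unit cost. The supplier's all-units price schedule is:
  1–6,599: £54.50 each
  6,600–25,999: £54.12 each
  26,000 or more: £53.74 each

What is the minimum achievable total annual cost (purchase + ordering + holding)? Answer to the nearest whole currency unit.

Holding cost per unit per year at price C is H = 0.24·C.
Evaluate total cost at each tier's feasible EOQ or, if the EOQ is below the tier, at the tier's minimum quantity.
EOQ at £54.50 = 1393.9 (feasible in tier 1): TC = 31,300×£54.50 + (31,300/1393.9)×406 + (1393.9/2)×0.24×£54.50 = £1,724,082.83.
EOQ at £54.12 = 1398.8 < 6600, so use break Q=6600: TC = 31,300×£54.12 + (31,300/6600.0)×406 + (6600.0/2)×0.24×£54.12 = £1,738,744.46.
EOQ at £53.74 = 1403.8 < 26000, so use break Q=26000: TC = 31,300×£53.74 + (31,300/26000.0)×406 + (26000.0/2)×0.24×£53.74 = £1,850,219.56.
Lowest total cost among the candidates is at Q = 1393.9.

TC* ≈ £1,724,083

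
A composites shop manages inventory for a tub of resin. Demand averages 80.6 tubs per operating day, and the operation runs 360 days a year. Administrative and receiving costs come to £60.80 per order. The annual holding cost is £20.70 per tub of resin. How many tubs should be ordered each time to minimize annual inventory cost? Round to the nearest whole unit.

Q* ≈ 413 tubs

Annual demand D = 80.6 × 360 = 29,016.
EOQ = √(2DS / H) = √(2 × 29,016 × 60.8 / 20.7).
= √(3,528,345.6 / 20.7) = √170,451.4783 ≈ 412.858.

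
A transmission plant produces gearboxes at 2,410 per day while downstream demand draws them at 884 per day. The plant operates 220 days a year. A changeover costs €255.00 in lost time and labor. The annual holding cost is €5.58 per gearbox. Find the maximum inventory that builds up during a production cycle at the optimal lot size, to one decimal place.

I_max ≈ 3,354.9 gearboxes

Annual demand D = 884 × 220 = 194,480.
Production build-up factor (1 − d/p) = 1 − 884/2,410 = 0.6332.
Q* = √(2DS / (H(1 − d/p))) = √(2 × 194,480 × 255 / (5.58 × 0.6332)).
= √(99,184,800 / 3.5332) ≈ 5298.302.
Maximum inventory = Q*(1 − d/p) = 5298.302 × 0.6332 ≈ 3354.858.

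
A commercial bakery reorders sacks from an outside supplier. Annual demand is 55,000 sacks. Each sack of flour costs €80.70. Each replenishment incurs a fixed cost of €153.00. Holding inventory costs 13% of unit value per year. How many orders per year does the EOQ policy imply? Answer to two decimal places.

Holding cost H = 0.13 × €80.70 = €10.4910 per unit per year.
Q* = √(2DS/H) = √(2 × 55,000 × 153 / 10.491) ≈ 1266.58.
Orders per year = D / Q* = 55,000 / 1266.58 ≈ 43.424.

N ≈ 43.42 orders per year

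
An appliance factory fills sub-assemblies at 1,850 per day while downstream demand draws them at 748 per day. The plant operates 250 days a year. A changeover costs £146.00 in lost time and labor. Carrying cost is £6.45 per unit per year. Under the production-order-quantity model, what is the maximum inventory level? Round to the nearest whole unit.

Annual demand D = 748 × 250 = 187,000.
Production build-up factor (1 − d/p) = 1 − 748/1,850 = 0.5957.
Q* = √(2DS / (H(1 − d/p))) = √(2 × 187,000 × 146 / (6.45 × 0.5957)).
= √(54,604,000 / 3.8421) ≈ 3769.879.
Maximum inventory = Q*(1 − d/p) = 3769.879 × 0.5957 ≈ 2245.625.

I_max ≈ 2,246 sub-assemblies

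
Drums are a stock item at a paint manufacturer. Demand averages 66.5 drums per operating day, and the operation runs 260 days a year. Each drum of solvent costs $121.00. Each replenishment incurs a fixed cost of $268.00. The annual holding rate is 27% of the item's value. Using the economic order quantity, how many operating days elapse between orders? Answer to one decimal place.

Annual demand D = 66.5 × 260 = 17,290.
Holding cost H = 0.27 × $121.00 = $32.6700 per unit per year.
EOQ = √(2DS/H) = √(2 × 17,290 × 268 / 32.67) ≈ 532.61.
Cycle time = Q*/D × 260 = 532.61 / 17,290 × 260 ≈ 8.009 days.

T ≈ 8.0 days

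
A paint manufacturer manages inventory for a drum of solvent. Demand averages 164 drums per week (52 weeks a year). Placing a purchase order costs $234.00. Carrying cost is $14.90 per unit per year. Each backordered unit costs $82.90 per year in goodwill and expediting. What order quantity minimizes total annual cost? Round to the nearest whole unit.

Annual demand D = 164 × 52 = 8,528.
With planned backorders, Q* = √(2DS/H) · √((H+B)/B).
√(2DS/H) = √(2 × 8,528 × 234 / 14.9) = 517.551.
√((H+B)/B) = √((14.9+82.9)/82.9) = 1.0862.
Q* ≈ 562.141.

Q* ≈ 562 drums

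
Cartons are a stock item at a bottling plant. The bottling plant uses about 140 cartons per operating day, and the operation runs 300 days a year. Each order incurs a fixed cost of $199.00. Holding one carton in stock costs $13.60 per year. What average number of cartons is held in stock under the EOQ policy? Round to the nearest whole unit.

Annual demand D = 140 × 300 = 42,000.
Q* = √(2DS/H) = √(2 × 42,000 × 199 / 13.6) ≈ 1108.66.
Average inventory = Q*/2 ≈ 1108.66 / 2 = 554.328.

Average inventory ≈ 554 cartons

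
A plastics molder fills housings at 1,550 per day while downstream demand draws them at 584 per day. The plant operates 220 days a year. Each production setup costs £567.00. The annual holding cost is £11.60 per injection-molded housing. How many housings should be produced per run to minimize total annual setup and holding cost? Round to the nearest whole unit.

Q* ≈ 4,489 housings

Annual demand D = 584 × 220 = 128,480.
Production build-up factor (1 − d/p) = 1 − 584/1,550 = 0.6232.
Q* = √(2DS / (H(1 − d/p))) = √(2 × 128,480 × 567 / (11.6 × 0.6232)).
= √(145,696,320 / 7.2294) ≈ 4489.238.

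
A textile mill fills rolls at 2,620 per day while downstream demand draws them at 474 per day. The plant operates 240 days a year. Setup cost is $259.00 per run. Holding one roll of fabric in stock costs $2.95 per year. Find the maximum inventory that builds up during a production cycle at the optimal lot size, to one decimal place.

I_max ≈ 4,044.9 rolls

Annual demand D = 474 × 240 = 113,760.
Production build-up factor (1 − d/p) = 1 − 474/2,620 = 0.8191.
Q* = √(2DS / (H(1 − d/p))) = √(2 × 113,760 × 259 / (2.95 × 0.8191)).
= √(58,927,680 / 2.4163) ≈ 4938.379.
Maximum inventory = Q*(1 − d/p) = 4938.379 × 0.8191 ≈ 4044.947.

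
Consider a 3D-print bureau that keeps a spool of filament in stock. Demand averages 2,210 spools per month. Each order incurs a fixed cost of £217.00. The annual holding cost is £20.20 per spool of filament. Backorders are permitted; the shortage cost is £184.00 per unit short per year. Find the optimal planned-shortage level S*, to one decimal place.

Annual demand D = 2,210 × 12 = 26,520.
With planned backorders, Q* = √(2DS/H) · √((H+B)/B).
√(2DS/H) = √(2 × 26,520 × 217 / 20.2) = 754.842.
√((H+B)/B) = √((20.2+184)/184) = 1.0535.
Q* ≈ 795.197.
S* = Q* · H/(H+B) = 795.197 × 20.2/204.2 ≈ 78.663.

S* ≈ 78.7 spools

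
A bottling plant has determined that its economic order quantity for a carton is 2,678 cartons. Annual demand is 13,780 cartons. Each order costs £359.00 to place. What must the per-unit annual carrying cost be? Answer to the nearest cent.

Invert the EOQ relation Q*² = 2DS/H.
From Q* = √(2DS/H): H = 2DS / Q*² = 2 × 13,780 × 359 / 2,678² = 1.3796.

H ≈ £1.38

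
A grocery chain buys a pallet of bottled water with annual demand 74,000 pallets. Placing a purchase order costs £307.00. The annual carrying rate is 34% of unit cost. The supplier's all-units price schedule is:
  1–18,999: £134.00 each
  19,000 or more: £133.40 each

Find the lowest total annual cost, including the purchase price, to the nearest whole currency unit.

TC* ≈ £9,961,498

Holding cost per unit per year at price C is H = 0.34·C.
Evaluate total cost at each tier's feasible EOQ or, if the EOQ is below the tier, at the tier's minimum quantity.
EOQ at £134.00 = 998.6 (feasible in tier 1): TC = 74,000×£134.00 + (74,000/998.6)×307 + (998.6/2)×0.34×£134.00 = £9,961,497.96.
EOQ at £133.40 = 1000.9 < 19000, so use break Q=19000: TC = 74,000×£133.40 + (74,000/19000.0)×307 + (19000.0/2)×0.34×£133.40 = £10,303,677.68.
Lowest total cost among the candidates is at Q = 998.6.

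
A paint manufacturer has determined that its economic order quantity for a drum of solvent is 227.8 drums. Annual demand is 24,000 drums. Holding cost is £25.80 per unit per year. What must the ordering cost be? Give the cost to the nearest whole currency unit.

S ≈ £28

Squaring Q* = √(2DS/H) gives Q*² = 2DS/H.
From Q* = √(2DS/H): S = Q*²H / (2D) = 227.8² × 25.8 / (2 × 24,000) = 27.8924.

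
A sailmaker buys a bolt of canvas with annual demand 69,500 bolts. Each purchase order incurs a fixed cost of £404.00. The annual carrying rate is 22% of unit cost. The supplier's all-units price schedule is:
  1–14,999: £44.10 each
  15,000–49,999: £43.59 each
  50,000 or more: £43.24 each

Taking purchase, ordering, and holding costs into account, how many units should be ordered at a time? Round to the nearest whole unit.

Holding cost per unit per year at price C is H = 0.22·C.
For each price level, check whether its EOQ is feasible; otherwise the best quantity at that price is the breakpoint.
EOQ at £44.10 = 2405.8 (feasible in tier 1): TC = 69,500×£44.10 + (69,500/2405.8)×404 + (2405.8/2)×0.22×£44.10 = £3,088,291.50.
EOQ at £43.59 = 2419.9 < 15000, so use break Q=15000: TC = 69,500×£43.59 + (69,500/15000.0)×404 + (15000.0/2)×0.22×£43.59 = £3,103,300.37.
EOQ at £43.24 = 2429.7 < 50000, so use break Q=50000: TC = 69,500×£43.24 + (69,500/50000.0)×404 + (50000.0/2)×0.22×£43.24 = £3,243,561.56.
Lowest total cost is £3,088,291.50 at Q = 2405.8.

Q* ≈ 2,406 bolts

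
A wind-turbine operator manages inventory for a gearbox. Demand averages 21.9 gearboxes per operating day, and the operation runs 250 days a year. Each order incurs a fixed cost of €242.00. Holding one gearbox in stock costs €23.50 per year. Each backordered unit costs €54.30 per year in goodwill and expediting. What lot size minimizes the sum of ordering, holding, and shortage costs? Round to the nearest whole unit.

Q* ≈ 402 gearboxes

Annual demand D = 21.9 × 250 = 5,475.
With planned backorders, Q* = √(2DS/H) · √((H+B)/B).
√(2DS/H) = √(2 × 5,475 × 242 / 23.5) = 335.800.
√((H+B)/B) = √((23.5+54.3)/54.3) = 1.1970.
Q* ≈ 401.949.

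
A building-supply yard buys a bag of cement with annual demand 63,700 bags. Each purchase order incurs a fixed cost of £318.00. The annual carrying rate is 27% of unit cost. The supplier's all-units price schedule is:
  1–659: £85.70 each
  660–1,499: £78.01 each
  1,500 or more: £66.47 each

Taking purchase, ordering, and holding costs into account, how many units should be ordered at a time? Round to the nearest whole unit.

Holding cost per unit per year at price C is H = 0.27·C.
Evaluate total cost at each tier's feasible EOQ or, if the EOQ is below the tier, at the tier's minimum quantity.
Tier 1 (£85.70): EOQ = 1323.2 exceeds tier's upper bound 659, so this tier is dominated.
EOQ at £78.01 = 1386.9 (feasible in tier 2): TC = 63,700×£78.01 + (63,700/1386.9)×318 + (1386.9/2)×0.27×£78.01 = £4,998,448.60.
EOQ at £66.47 = 1502.5 (feasible in tier 3): TC = 63,700×£66.47 + (63,700/1502.5)×318 + (1502.5/2)×0.27×£66.47 = £4,261,103.54.
Lowest total cost is £4,261,103.54 at Q = 1502.5.

Q* ≈ 1,502 bags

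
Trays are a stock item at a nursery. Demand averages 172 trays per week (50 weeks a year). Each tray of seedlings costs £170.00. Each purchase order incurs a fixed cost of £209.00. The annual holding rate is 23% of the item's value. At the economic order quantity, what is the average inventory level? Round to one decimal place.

Annual demand D = 172 × 50 = 8,600.
Holding cost H = 0.23 × £170.00 = £39.1000 per unit per year.
Q* = √(2DS/H) = √(2 × 8,600 × 209 / 39.1) ≈ 303.21.
Average inventory = Q*/2 ≈ 303.21 / 2 = 151.607.

Average inventory ≈ 151.6 trays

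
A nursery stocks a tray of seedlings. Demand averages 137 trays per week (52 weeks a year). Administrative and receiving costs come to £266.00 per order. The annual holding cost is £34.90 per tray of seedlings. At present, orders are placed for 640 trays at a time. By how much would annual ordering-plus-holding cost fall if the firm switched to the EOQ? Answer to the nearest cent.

Annual demand D = 137 × 52 = 7,124.
EOQ = √(2DS/H) = √(2 × 7,124 × 266 / 34.9) ≈ 329.54.
Cost at Q* = (D/Q*)S + (Q*/2)H = √(2DSH) ≈ £11,500.86.
Cost at Q = 640: (7,124/640)×266 + (640/2)×34.9 = £2,960.91 + £11,168.00 = £14,128.91.
Excess = £14,128.91 − £11,500.86 = £2,628.05.

Extra cost ≈ £2,628.05 per year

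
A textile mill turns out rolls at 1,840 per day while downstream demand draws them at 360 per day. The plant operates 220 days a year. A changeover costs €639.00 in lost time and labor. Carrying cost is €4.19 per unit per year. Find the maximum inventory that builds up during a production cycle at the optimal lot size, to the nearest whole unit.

Annual demand D = 360 × 220 = 79,200.
Production build-up factor (1 − d/p) = 1 − 360/1,840 = 0.8043.
Q* = √(2DS / (H(1 − d/p))) = √(2 × 79,200 × 639 / (4.19 × 0.8043)).
= √(101,217,600 / 3.3702) ≈ 5480.233.
Maximum inventory = Q*(1 − d/p) = 5480.233 × 0.8043 ≈ 4408.014.

I_max ≈ 4,408 rolls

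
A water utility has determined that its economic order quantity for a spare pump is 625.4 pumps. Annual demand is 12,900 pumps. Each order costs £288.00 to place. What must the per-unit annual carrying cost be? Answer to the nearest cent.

H ≈ £19.00

The basic EOQ model gives Q* = √(2DS/H); rearrange for the unknown.
From Q* = √(2DS/H): H = 2DS / Q*² = 2 × 12,900 × 288 / 625.4² = 18.9975.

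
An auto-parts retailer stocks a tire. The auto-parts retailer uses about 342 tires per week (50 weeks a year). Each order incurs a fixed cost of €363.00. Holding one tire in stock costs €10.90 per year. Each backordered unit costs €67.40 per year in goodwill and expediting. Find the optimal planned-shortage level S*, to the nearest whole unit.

S* ≈ 160 tires

Annual demand D = 342 × 50 = 17,100.
With planned backorders, Q* = √(2DS/H) · √((H+B)/B).
√(2DS/H) = √(2 × 17,100 × 363 / 10.9) = 1067.218.
√((H+B)/B) = √((10.9+67.4)/67.4) = 1.0778.
Q* ≈ 1150.281.
S* = Q* · H/(H+B) = 1150.281 × 10.9/78.3 ≈ 160.129.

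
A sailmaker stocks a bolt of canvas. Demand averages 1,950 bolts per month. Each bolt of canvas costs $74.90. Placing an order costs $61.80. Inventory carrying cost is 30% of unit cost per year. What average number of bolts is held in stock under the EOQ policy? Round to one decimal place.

Annual demand D = 1,950 × 12 = 23,400.
Holding cost H = 0.30 × $74.90 = $22.4700 per unit per year.
The optimal lot size = √(2DS/H) = √(2 × 23,400 × 61.8 / 22.47) ≈ 358.77.
Average inventory = Q*/2 ≈ 358.77 / 2 = 179.385.

Average inventory ≈ 179.4 bolts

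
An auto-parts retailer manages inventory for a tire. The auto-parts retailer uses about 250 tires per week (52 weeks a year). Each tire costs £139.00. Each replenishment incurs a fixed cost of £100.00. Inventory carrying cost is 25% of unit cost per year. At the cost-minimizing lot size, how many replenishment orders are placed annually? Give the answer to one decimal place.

Annual demand D = 250 × 52 = 13,000.
Holding cost H = 0.25 × £139.00 = £34.7500 per unit per year.
EOQ = √(2DS/H) = √(2 × 13,000 × 100 / 34.75) ≈ 273.53.
Orders per year = D / Q* = 13,000 / 273.53 ≈ 47.526.

N ≈ 47.5 orders per year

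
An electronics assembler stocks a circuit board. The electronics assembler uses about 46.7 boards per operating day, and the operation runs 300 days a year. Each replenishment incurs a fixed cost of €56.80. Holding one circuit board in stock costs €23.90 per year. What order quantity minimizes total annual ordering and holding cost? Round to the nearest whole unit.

Q* ≈ 258 boards

Annual demand D = 46.7 × 300 = 14,010.
EOQ = √(2DS / H) = √(2 × 14,010 × 56.8 / 23.9).
= √(1,591,536 / 23.9) = √66,591.4644 ≈ 258.053.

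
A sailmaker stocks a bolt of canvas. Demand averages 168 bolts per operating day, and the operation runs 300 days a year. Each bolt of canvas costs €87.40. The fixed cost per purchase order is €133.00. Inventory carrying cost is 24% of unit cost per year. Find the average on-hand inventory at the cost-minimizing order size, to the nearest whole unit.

Average inventory ≈ 400 bolts

Annual demand D = 168 × 300 = 50,400.
Holding cost H = 0.24 × €87.40 = €20.9760 per unit per year.
EOQ = √(2DS/H) = √(2 × 50,400 × 133 / 20.976) ≈ 799.46.
Average inventory = Q*/2 ≈ 799.46 / 2 = 399.728.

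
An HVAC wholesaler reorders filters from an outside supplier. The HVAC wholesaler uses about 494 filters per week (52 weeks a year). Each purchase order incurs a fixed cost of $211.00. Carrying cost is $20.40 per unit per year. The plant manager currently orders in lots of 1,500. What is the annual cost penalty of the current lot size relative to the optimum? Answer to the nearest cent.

Annual demand D = 494 × 52 = 25,688.
EOQ = √(2DS/H) = √(2 × 25,688 × 211 / 20.4) ≈ 728.96.
Cost at Q* = (D/Q*)S + (Q*/2)H = √(2DSH) ≈ $14,870.87.
Cost at Q = 1,500: (25,688/1,500)×211 + (1,500/2)×20.4 = $3,613.45 + $15,300.00 = $18,913.45.
Excess = $18,913.45 − $14,870.87 = $4,042.57.

Extra cost ≈ $4,042.57 per year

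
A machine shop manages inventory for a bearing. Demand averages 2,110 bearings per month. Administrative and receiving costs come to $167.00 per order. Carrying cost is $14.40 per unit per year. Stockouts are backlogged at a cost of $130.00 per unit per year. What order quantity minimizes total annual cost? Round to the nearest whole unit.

Annual demand D = 2,110 × 12 = 25,320.
With planned backorders, Q* = √(2DS/H) · √((H+B)/B).
√(2DS/H) = √(2 × 25,320 × 167 / 14.4) = 766.344.
√((H+B)/B) = √((14.4+130)/130) = 1.0539.
Q* ≈ 807.673.

Q* ≈ 808 bearings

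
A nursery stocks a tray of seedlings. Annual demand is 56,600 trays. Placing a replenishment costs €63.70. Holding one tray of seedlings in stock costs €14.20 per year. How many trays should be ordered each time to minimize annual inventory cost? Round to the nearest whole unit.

Q* ≈ 713 trays

EOQ = √(2DS / H) = √(2 × 56,600 × 63.7 / 14.2).
= √(7,210,840 / 14.2) = √507,805.6338 ≈ 712.605.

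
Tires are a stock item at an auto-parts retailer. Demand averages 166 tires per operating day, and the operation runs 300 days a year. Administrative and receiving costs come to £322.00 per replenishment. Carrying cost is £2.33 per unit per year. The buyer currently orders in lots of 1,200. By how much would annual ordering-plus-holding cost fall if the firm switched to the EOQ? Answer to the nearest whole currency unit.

Annual demand D = 166 × 300 = 49,800.
EOQ = √(2DS/H) = √(2 × 49,800 × 322 / 2.33) ≈ 3710.05.
Cost at Q* = (D/Q*)S + (Q*/2)H = √(2DSH) ≈ £8,644.41.
Cost at Q = 1,200: (49,800/1,200)×322 + (1,200/2)×2.33 = £13,363.00 + £1,398.00 = £14,761.00.
Excess = £14,761.00 − £8,644.41 = £6,116.59.

Extra cost ≈ £6,117 per year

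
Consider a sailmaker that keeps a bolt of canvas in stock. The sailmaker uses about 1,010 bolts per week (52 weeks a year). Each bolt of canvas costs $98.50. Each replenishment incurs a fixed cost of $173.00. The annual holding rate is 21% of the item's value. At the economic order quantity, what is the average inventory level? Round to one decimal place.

Annual demand D = 1,010 × 52 = 52,520.
Holding cost H = 0.21 × $98.50 = $20.6850 per unit per year.
Q* = √(2DS/H) = √(2 × 52,520 × 173 / 20.685) ≈ 937.29.
Average inventory = Q*/2 ≈ 937.29 / 2 = 468.644.

Average inventory ≈ 468.6 bolts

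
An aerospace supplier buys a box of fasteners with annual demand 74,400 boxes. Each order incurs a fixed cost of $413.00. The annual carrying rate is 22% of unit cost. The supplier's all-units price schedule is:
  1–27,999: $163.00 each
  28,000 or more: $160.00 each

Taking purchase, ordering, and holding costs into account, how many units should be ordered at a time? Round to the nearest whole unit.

Holding cost per unit per year at price C is H = 0.22·C.
Candidates are each tier's EOQ (if it falls in that tier) and each price-break quantity.
EOQ at $163.00 = 1309.1 (feasible in tier 1): TC = 74,400×$163.00 + (74,400/1309.1)×413 + (1309.1/2)×0.22×$163.00 = $12,174,144.17.
EOQ at $160.00 = 1321.3 < 28000, so use break Q=28000: TC = 74,400×$160.00 + (74,400/28000.0)×413 + (28000.0/2)×0.22×$160.00 = $12,397,897.40.
Lowest total cost is $12,174,144.17 at Q = 1309.1.

Q* ≈ 1,309 boxes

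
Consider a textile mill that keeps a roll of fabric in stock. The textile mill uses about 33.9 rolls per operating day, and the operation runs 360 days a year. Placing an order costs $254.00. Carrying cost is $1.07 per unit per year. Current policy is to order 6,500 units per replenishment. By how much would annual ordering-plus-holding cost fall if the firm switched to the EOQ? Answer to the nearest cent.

Annual demand D = 33.9 × 360 = 12,204.
EOQ = √(2DS/H) = √(2 × 12,204 × 254 / 1.07) ≈ 2407.08.
Cost at Q* = (D/Q*)S + (Q*/2)H = √(2DSH) ≈ $2,575.58.
Cost at Q = 6,500: (12,204/6,500)×254 + (6,500/2)×1.07 = $476.89 + $3,477.50 = $3,954.39.
Excess = $3,954.39 − $2,575.58 = $1,378.82.

Extra cost ≈ $1,378.82 per year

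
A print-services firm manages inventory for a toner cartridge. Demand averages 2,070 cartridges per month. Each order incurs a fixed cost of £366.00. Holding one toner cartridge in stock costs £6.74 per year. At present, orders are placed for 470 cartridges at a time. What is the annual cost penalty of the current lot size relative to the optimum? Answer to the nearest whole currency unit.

Extra cost ≈ £9,857 per year

Annual demand D = 2,070 × 12 = 24,840.
EOQ = √(2DS/H) = √(2 × 24,840 × 366 / 6.74) ≈ 1642.48.
Cost at Q* = (D/Q*)S + (Q*/2)H = √(2DSH) ≈ £11,070.35.
Cost at Q = 470: (24,840/470)×366 + (470/2)×6.74 = £19,343.49 + £1,583.90 = £20,927.39.
Excess = £20,927.39 − £11,070.35 = £9,857.04.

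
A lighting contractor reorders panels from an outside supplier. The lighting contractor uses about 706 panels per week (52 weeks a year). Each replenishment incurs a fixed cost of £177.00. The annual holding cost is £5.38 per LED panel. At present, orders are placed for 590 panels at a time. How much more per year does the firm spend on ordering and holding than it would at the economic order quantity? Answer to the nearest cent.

Annual demand D = 706 × 52 = 36,712.
EOQ = √(2DS/H) = √(2 × 36,712 × 177 / 5.38) ≈ 1554.23.
Cost at Q* = (D/Q*)S + (Q*/2)H = √(2DSH) ≈ £8,361.74.
Cost at Q = 590: (36,712/590)×177 + (590/2)×5.38 = £11,013.60 + £1,587.10 = £12,600.70.
Excess = £12,600.70 − £8,361.74 = £4,238.96.

Extra cost ≈ £4,238.96 per year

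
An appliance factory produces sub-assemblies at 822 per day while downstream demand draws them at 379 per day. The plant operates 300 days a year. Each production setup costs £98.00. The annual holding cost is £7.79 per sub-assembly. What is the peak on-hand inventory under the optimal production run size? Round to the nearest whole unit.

Annual demand D = 379 × 300 = 113,700.
Production build-up factor (1 − d/p) = 1 − 379/822 = 0.5389.
Q* = √(2DS / (H(1 − d/p))) = √(2 × 113,700 × 98 / (7.79 × 0.5389)).
= √(22,285,200 / 4.1983) ≈ 2303.953.
Maximum inventory = Q*(1 − d/p) = 2303.953 × 0.5389 ≈ 1241.668.

I_max ≈ 1,242 sub-assemblies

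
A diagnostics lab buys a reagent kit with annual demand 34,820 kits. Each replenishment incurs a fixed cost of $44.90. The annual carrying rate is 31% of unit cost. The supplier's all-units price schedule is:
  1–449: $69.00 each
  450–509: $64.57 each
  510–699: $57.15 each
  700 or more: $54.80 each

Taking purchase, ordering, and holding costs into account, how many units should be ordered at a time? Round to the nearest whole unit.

Q* ≈ 700 kits

Holding cost per unit per year at price C is H = 0.31·C.
Evaluate total cost at each tier's feasible EOQ or, if the EOQ is below the tier, at the tier's minimum quantity.
EOQ at $69.00 = 382.3 (feasible in tier 1): TC = 34,820×$69.00 + (34,820/382.3)×44.9 + (382.3/2)×0.31×$69.00 = $2,410,758.20.
EOQ at $64.57 = 395.2 < 450, so use break Q=450: TC = 34,820×$64.57 + (34,820/450.0)×44.9 + (450.0/2)×0.31×$64.57 = $2,256,305.42.
EOQ at $57.15 = 420.1 < 510, so use break Q=510: TC = 34,820×$57.15 + (34,820/510.0)×44.9 + (510.0/2)×0.31×$57.15 = $1,997,546.23.
EOQ at $54.80 = 429.0 < 700, so use break Q=700: TC = 34,820×$54.80 + (34,820/700.0)×44.9 + (700.0/2)×0.31×$54.80 = $1,916,315.25.
Lowest total cost is $1,916,315.25 at Q = 700.0.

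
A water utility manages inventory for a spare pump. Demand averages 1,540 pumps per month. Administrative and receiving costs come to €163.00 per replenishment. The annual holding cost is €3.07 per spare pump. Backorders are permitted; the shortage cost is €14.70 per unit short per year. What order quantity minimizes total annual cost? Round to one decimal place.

Annual demand D = 1,540 × 12 = 18,480.
With planned backorders, Q* = √(2DS/H) · √((H+B)/B).
√(2DS/H) = √(2 × 18,480 × 163 / 3.07) = 1400.847.
√((H+B)/B) = √((3.07+14.7)/14.7) = 1.0995.
Q* ≈ 1540.195.

Q* ≈ 1,540.2 pumps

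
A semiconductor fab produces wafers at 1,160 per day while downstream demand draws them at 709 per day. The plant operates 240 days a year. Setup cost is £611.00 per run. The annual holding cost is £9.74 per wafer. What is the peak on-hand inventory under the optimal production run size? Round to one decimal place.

I_max ≈ 2,881.0 wafers

Annual demand D = 709 × 240 = 170,160.
Production build-up factor (1 − d/p) = 1 − 709/1,160 = 0.3888.
Q* = √(2DS / (H(1 − d/p))) = √(2 × 170,160 × 611 / (9.74 × 0.3888)).
= √(207,935,520 / 3.7868) ≈ 7410.126.
Maximum inventory = Q*(1 − d/p) = 7410.126 × 0.3888 ≈ 2881.006.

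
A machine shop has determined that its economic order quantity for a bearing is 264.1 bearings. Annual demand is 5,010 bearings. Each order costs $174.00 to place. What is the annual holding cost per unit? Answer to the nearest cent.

Squaring Q* = √(2DS/H) gives Q*² = 2DS/H.
From Q* = √(2DS/H): H = 2DS / Q*² = 2 × 5,010 × 174 / 264.1² = 24.9966.

H ≈ $25.00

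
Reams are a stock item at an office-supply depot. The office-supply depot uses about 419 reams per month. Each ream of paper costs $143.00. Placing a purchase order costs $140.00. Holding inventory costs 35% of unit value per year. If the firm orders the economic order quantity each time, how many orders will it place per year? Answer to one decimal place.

Annual demand D = 419 × 12 = 5,028.
Holding cost H = 0.35 × $143.00 = $50.0500 per unit per year.
The optimal lot size = √(2DS/H) = √(2 × 5,028 × 140 / 50.05) ≈ 167.72.
Orders per year = D / Q* = 5,028 / 167.72 ≈ 29.979.

N ≈ 30.0 orders per year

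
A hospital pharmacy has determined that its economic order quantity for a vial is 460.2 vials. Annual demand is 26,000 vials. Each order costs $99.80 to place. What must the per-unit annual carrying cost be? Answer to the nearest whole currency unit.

H ≈ $25

Invert the EOQ relation Q*² = 2DS/H.
From Q* = √(2DS/H): H = 2DS / Q*² = 2 × 26,000 × 99.8 / 460.2² = 24.5042.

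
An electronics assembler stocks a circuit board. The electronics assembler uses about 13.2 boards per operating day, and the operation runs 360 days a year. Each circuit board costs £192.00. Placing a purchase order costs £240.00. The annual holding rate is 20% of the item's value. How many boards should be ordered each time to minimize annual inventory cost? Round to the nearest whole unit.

Annual demand D = 13.2 × 360 = 4,752.
Holding cost H = 0.20 × £192.00 = £38.4000 per unit per year.
EOQ = √(2DS / H) = √(2 × 4,752 × 240 / 38.4).
= √(2,280,960 / 38.4) = √59,400 ≈ 243.721.

Q* ≈ 244 boards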